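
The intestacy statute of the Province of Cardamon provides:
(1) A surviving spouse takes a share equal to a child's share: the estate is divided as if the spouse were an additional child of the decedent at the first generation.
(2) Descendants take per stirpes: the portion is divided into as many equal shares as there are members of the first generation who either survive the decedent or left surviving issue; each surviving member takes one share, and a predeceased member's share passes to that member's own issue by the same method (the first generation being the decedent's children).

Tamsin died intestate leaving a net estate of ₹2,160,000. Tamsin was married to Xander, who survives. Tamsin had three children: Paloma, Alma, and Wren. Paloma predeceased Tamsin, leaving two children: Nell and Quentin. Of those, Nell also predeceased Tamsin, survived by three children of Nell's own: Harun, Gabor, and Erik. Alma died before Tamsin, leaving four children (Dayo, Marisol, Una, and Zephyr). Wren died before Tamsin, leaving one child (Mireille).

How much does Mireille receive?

The spouse counts as an additional share at the children's level, so there are 4 primary shares of ₹540,000. Xander takes one such share (₹540,000).
The children's combined portion (₹1,620,000) is divided into 3 shares of ₹540,000: Paloma's ₹540,000 share passes to Paloma's issue; Alma's ₹540,000 share passes to Alma's issue; Wren's ₹540,000 share passes to Wren's issue.
Paloma's share (₹540,000) is divided into 2 shares of ₹270,000: Quentin takes ₹270,000; Nell's ₹270,000 share passes to Nell's issue.
Nell's share (₹270,000) is divided into 3 shares of ₹90,000: Harun, Gabor, and Erik each take ₹90,000.
Alma's share (₹540,000) is divided into 4 shares of ₹135,000: Dayo, Marisol, Una, and Zephyr each take ₹135,000.
Wren's share (₹540,000) passes entirely to Mireille.

Mireille receives ₹540,000.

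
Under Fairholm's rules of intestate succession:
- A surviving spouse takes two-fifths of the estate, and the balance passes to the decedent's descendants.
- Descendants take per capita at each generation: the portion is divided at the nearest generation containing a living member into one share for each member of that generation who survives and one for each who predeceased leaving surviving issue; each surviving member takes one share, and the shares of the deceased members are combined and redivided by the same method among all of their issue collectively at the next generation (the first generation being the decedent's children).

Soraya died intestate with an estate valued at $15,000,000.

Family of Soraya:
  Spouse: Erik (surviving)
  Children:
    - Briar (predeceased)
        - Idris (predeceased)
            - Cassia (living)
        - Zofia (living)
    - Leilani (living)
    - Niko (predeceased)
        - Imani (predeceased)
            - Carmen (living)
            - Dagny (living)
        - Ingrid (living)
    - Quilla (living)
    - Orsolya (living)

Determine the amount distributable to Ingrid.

Ingrid receives $900,000.

Erik takes two-fifths of $15,000,000 = $6,000,000. The remaining $9,000,000 passes to the descendants.
The descendants' portion ($9,000,000) is divided at the children's generation into 5 shares of $1,800,000. Leilani, Quilla, and Orsolya each take $1,800,000. The 2 shares of the deceased (Briar and Niko) are combined into a pool of $3,600,000.
That pool ($3,600,000) is divided at the grandchildren's generation into 4 shares of $900,000. Zofia and Ingrid each take $900,000. The 2 shares of the deceased (Idris and Imani) are combined into a pool of $1,800,000.
That pool ($1,800,000) is divided at the great-grandchildren's generation equally among Cassia, Carmen, and Dagny: $600,000 each.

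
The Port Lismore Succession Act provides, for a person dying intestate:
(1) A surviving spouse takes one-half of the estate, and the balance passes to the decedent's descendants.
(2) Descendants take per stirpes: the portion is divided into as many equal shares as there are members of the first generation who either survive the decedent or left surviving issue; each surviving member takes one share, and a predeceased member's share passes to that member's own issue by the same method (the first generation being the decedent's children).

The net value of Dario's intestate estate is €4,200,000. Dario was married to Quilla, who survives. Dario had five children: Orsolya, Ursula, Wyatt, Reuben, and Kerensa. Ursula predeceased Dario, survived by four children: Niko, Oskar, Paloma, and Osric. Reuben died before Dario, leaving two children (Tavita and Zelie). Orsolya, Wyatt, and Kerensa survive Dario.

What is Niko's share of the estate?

Quilla takes one-half of €4,200,000 = €2,100,000. The remaining €2,100,000 passes to the descendants.
The descendants' portion (€2,100,000) is divided into 5 shares of €420,000: Orsolya, Wyatt, and Kerensa each take €420,000; Ursula's €420,000 share passes to Ursula's issue; Reuben's €420,000 share passes to Reuben's issue.
Ursula's share (€420,000) is divided into 4 shares of €105,000: Niko, Oskar, Paloma, and Osric each take €105,000.
Reuben's share (€420,000) is divided into 2 shares of €210,000: Tavita and Zelie each take €210,000.

Niko receives €105,000.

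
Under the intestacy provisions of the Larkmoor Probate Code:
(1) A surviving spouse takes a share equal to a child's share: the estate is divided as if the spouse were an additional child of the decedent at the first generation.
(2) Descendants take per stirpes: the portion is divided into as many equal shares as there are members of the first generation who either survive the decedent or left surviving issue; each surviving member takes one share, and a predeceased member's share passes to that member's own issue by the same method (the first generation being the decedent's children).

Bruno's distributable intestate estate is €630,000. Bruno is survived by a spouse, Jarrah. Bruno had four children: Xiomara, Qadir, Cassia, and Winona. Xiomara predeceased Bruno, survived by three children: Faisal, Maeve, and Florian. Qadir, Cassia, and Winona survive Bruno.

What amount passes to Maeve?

Maeve receives €42,000.

The spouse counts as an additional share at the children's level, so there are 5 primary shares of €126,000. Jarrah takes one such share (€126,000).
The children's combined portion (€504,000) is divided into 4 shares of €126,000: Qadir, Cassia, and Winona each take €126,000; Xiomara's €126,000 share passes to Xiomara's issue.
Xiomara's share (€126,000) is divided into 3 shares of €42,000: Faisal, Maeve, and Florian each take €42,000.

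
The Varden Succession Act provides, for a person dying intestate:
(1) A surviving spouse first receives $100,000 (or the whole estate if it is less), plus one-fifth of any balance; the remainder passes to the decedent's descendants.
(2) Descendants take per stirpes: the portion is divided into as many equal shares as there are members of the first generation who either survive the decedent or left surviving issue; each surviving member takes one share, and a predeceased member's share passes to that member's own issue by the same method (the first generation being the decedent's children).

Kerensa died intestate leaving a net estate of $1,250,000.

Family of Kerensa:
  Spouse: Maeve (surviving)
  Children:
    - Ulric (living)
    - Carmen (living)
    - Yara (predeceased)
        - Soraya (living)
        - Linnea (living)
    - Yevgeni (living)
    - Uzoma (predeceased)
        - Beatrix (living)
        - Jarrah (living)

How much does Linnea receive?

Linnea receives $92,000.

Maeve first takes $100,000, leaving a balance of $1,150,000. Maeve then takes one-fifth of the balance ($230,000), for a total of $330,000. The remaining $920,000 passes to the descendants.
The descendants' portion ($920,000) is divided into 5 shares of $184,000: Ulric, Carmen, and Yevgeni each take $184,000; Yara's $184,000 share passes to Yara's issue; Uzoma's $184,000 share passes to Uzoma's issue.
Yara's share ($184,000) is divided into 2 shares of $92,000: Soraya and Linnea each take $92,000.
Uzoma's share ($184,000) is divided into 2 shares of $92,000: Beatrix and Jarrah each take $92,000.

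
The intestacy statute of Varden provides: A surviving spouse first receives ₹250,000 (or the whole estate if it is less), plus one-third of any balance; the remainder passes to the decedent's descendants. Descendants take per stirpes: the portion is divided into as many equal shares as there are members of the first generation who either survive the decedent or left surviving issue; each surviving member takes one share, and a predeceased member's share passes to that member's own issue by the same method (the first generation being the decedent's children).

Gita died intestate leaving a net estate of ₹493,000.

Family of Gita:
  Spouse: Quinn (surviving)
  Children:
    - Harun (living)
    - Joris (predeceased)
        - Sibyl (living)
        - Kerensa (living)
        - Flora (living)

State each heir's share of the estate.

Quinn: ₹331,000; Harun: ₹81,000; Sibyl: ₹27,000; Kerensa: ₹27,000; Flora: ₹27,000

Quinn first takes ₹250,000, leaving a balance of ₹243,000. Quinn then takes one-third of the balance (₹81,000), for a total of ₹331,000. The remaining ₹162,000 passes to the descendants.
The descendants' portion (₹162,000) is divided into 2 shares of ₹81,000: Harun takes ₹81,000; Joris's ₹81,000 share passes to Joris's issue.
Joris's share (₹81,000) is divided into 3 shares of ₹27,000: Sibyl, Kerensa, and Flora each take ₹27,000.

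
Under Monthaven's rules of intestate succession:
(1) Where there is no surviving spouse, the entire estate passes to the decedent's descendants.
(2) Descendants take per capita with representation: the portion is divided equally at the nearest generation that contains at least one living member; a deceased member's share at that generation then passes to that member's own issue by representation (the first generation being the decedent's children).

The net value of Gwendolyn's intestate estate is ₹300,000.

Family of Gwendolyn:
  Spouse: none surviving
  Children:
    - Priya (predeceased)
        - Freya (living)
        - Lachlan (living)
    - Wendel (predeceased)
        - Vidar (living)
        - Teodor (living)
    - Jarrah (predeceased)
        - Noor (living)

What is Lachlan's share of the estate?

The entire ₹300,000 passes to the descendants.
No child survives, so the initial division is made at the grandchildren's generation.
That amount (₹300,000) is divided into 5 shares of ₹60,000: Freya, Lachlan, Vidar, Teodor, and Noor each take ₹60,000.

Lachlan receives ₹60,000.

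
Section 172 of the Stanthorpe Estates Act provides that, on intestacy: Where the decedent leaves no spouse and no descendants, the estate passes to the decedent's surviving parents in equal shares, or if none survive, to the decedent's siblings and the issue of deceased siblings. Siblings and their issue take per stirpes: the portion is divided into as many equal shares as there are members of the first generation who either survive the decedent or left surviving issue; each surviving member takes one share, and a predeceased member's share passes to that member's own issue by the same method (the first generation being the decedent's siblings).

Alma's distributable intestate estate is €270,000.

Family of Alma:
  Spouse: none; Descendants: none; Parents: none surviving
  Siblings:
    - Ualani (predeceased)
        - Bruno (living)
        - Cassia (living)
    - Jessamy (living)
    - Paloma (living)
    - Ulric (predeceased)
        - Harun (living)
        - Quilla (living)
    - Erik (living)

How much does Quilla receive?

Quilla receives €27,000.

The entire €270,000 passes to the siblings and their issue.
That amount (€270,000) is divided into 5 shares of €54,000: Jessamy, Paloma, and Erik each take €54,000; Ualani's €54,000 share passes to Ualani's issue; Ulric's €54,000 share passes to Ulric's issue.
Ualani's share (€54,000) is divided into 2 shares of €27,000: Bruno and Cassia each take €27,000.
Ulric's share (€54,000) is divided into 2 shares of €27,000: Harun and Quilla each take €27,000.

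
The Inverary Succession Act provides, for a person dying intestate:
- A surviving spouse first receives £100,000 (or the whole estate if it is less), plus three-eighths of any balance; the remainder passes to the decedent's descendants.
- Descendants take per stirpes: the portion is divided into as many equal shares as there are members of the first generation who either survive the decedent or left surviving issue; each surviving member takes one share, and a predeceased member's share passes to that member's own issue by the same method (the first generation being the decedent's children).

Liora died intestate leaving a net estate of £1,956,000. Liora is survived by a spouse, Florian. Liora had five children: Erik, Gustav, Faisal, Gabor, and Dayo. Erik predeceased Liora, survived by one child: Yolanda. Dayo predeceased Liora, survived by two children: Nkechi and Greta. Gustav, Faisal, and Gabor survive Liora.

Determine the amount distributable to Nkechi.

Florian first takes £100,000, leaving a balance of £1,856,000. Florian then takes three-eighths of the balance (£696,000), for a total of £796,000. The remaining £1,160,000 passes to the descendants.
The descendants' portion (£1,160,000) is divided into 5 shares of £232,000: Gustav, Faisal, and Gabor each take £232,000; Erik's £232,000 share passes to Erik's issue; Dayo's £232,000 share passes to Dayo's issue.
Erik's share (£232,000) passes entirely to Yolanda.
Dayo's share (£232,000) is divided into 2 shares of £116,000: Nkechi and Greta each take £116,000.

Nkechi receives £116,000.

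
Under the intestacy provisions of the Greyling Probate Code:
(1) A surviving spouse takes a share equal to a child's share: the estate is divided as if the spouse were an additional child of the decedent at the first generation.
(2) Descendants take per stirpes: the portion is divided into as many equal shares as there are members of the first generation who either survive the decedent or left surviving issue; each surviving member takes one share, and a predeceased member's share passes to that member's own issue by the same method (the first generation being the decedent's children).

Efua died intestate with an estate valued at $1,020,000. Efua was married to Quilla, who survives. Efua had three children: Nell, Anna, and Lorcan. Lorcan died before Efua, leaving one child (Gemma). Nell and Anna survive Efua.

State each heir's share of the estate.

Quilla: $255,000; Nell: $255,000; Anna: $255,000; Gemma: $255,000

The spouse counts as an additional share at the children's level, so there are 4 primary shares of $255,000. Quilla takes one such share ($255,000).
The children's combined portion ($765,000) is divided into 3 shares of $255,000: Nell and Anna each take $255,000; Lorcan's $255,000 share passes to Lorcan's issue.
Lorcan's share ($255,000) passes entirely to Gemma.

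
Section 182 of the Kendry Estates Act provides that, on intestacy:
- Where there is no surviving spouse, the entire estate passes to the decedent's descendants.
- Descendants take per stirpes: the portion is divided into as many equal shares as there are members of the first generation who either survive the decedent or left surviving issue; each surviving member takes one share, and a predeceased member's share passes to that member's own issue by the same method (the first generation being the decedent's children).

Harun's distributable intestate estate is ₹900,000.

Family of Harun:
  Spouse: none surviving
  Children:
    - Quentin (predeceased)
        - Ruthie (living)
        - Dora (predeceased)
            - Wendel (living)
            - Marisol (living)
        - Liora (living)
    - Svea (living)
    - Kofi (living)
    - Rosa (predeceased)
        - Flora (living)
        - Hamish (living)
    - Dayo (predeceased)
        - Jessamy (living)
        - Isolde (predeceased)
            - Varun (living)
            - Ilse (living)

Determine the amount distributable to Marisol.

Marisol receives ₹30,000.

The entire ₹900,000 passes to the descendants.
That amount (₹900,000) is divided into 5 shares of ₹180,000: Svea and Kofi each take ₹180,000; Quentin's ₹180,000 share passes to Quentin's issue; Rosa's ₹180,000 share passes to Rosa's issue; Dayo's ₹180,000 share passes to Dayo's issue.
Quentin's share (₹180,000) is divided into 3 shares of ₹60,000: Ruthie and Liora each take ₹60,000; Dora's ₹60,000 share passes to Dora's issue.
Dora's share (₹60,000) is divided into 2 shares of ₹30,000: Wendel and Marisol each take ₹30,000.
Rosa's share (₹180,000) is divided into 2 shares of ₹90,000: Flora and Hamish each take ₹90,000.
Dayo's share (₹180,000) is divided into 2 shares of ₹90,000: Jessamy takes ₹90,000; Isolde's ₹90,000 share passes to Isolde's issue.
Isolde's share (₹90,000) is divided into 2 shares of ₹45,000: Varun and Ilse each take ₹45,000.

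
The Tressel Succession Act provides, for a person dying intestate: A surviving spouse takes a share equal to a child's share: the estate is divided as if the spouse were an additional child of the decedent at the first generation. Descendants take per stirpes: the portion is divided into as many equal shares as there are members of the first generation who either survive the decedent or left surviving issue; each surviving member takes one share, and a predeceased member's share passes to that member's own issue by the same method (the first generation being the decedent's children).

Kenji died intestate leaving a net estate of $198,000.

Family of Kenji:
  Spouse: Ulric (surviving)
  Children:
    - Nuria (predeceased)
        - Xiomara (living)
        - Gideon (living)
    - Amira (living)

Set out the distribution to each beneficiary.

The spouse counts as an additional share at the children's level, so there are 3 primary shares of $66,000. Ulric takes one such share ($66,000).
The children's combined portion ($132,000) is divided into 2 shares of $66,000: Amira takes $66,000; Nuria's $66,000 share passes to Nuria's issue.
Nuria's share ($66,000) is divided into 2 shares of $33,000: Xiomara and Gideon each take $33,000.

Ulric: $66,000; Xiomara: $33,000; Gideon: $33,000; Amira: $66,000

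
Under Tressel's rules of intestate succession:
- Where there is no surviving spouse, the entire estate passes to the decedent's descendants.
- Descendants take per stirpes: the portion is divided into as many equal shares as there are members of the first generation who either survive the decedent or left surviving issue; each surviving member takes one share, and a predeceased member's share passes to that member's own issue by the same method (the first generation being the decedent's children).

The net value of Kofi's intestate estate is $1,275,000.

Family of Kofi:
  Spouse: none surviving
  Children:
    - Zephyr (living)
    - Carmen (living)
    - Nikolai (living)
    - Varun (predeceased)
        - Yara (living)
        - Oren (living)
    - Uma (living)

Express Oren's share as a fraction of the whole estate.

The entire $1,275,000 passes to the descendants.
That amount ($1,275,000) is divided into 5 shares of $255,000: Zephyr, Carmen, Nikolai, and Uma each take $255,000; Varun's $255,000 share passes to Varun's issue.
Varun's share ($255,000) is divided into 2 shares of $127,500: Yara and Oren each take $127,500.

Oren receives 1/10 of the estate.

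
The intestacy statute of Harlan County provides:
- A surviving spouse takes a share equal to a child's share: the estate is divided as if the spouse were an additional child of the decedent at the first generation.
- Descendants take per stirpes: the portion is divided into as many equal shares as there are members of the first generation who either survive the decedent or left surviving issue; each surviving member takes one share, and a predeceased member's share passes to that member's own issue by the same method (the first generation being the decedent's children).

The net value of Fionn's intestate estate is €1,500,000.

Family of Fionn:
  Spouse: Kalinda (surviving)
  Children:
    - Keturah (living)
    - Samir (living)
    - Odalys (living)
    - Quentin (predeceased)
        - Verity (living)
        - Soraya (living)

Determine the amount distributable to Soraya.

Soraya receives €150,000.

The spouse counts as an additional share at the children's level, so there are 5 primary shares of €300,000. Kalinda takes one such share (€300,000).
The children's combined portion (€1,200,000) is divided into 4 shares of €300,000: Keturah, Samir, and Odalys each take €300,000; Quentin's €300,000 share passes to Quentin's issue.
Quentin's share (€300,000) is divided into 2 shares of €150,000: Verity and Soraya each take €150,000.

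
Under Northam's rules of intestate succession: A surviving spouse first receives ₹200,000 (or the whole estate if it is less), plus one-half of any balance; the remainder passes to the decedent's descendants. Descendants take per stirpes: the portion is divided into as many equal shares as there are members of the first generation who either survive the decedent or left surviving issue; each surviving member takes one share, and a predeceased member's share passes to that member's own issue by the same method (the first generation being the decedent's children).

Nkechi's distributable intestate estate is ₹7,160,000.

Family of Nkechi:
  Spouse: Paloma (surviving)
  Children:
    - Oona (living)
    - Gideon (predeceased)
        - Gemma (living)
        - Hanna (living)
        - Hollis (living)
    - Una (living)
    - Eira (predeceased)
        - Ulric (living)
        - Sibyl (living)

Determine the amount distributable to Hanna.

Hanna receives ₹290,000.

Paloma first takes ₹200,000, leaving a balance of ₹6,960,000. Paloma then takes one-half of the balance (₹3,480,000), for a total of ₹3,680,000. The remaining ₹3,480,000 passes to the descendants.
The descendants' portion (₹3,480,000) is divided into 4 shares of ₹870,000: Oona and Una each take ₹870,000; Gideon's ₹870,000 share passes to Gideon's issue; Eira's ₹870,000 share passes to Eira's issue.
Gideon's share (₹870,000) is divided into 3 shares of ₹290,000: Gemma, Hanna, and Hollis each take ₹290,000.
Eira's share (₹870,000) is divided into 2 shares of ₹435,000: Ulric and Sibyl each take ₹435,000.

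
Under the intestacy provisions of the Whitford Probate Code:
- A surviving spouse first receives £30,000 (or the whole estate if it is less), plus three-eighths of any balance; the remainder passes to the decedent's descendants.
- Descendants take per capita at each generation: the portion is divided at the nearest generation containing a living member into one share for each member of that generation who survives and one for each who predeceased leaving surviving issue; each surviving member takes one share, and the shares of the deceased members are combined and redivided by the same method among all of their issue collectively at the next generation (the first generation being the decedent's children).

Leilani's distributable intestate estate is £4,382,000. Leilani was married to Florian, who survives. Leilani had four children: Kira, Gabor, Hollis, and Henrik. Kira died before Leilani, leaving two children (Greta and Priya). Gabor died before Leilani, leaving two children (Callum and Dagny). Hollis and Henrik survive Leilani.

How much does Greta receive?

Florian first takes £30,000, leaving a balance of £4,352,000. Florian then takes three-eighths of the balance (£1,632,000), for a total of £1,662,000. The remaining £2,720,000 passes to the descendants.
The descendants' portion (£2,720,000) is divided at the children's generation into 4 shares of £680,000. Hollis and Henrik each take £680,000. The 2 shares of the deceased (Kira and Gabor) are combined into a pool of £1,360,000.
That pool (£1,360,000) is divided at the grandchildren's generation equally among Greta, Priya, Callum, and Dagny: £340,000 each.

Greta receives £340,000.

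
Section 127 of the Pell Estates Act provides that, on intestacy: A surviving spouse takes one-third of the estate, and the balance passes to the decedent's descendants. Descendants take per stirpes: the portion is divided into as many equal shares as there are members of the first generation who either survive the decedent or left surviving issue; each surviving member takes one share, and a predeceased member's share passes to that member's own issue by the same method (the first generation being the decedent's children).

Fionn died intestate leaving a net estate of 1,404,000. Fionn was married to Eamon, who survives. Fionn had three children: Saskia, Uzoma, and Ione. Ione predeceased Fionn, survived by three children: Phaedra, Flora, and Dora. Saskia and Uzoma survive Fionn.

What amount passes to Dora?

Eamon takes one-third of 1,404,000 = 468,000. The remaining 936,000 passes to the descendants.
The descendants' portion (936,000) is divided into 3 shares of 312,000: Saskia and Uzoma each take 312,000; Ione's 312,000 share passes to Ione's issue.
Ione's share (312,000) is divided into 3 shares of 104,000: Phaedra, Flora, and Dora each take 104,000.

Dora receives 104,000.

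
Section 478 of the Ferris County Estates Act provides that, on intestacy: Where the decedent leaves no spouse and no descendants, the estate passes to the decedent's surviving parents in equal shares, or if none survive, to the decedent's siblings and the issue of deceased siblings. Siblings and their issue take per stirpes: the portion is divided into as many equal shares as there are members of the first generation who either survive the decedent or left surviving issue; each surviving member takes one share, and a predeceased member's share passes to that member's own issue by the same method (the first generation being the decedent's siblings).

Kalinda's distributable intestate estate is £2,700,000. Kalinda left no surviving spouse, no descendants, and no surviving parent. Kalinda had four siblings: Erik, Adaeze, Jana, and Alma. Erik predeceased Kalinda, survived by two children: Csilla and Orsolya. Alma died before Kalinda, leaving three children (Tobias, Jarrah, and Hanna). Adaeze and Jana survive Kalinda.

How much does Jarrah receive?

Jarrah receives £225,000.

The entire £2,700,000 passes to the siblings and their issue.
That amount (£2,700,000) is divided into 4 shares of £675,000: Adaeze and Jana each take £675,000; Erik's £675,000 share passes to Erik's issue; Alma's £675,000 share passes to Alma's issue.
Erik's share (£675,000) is divided into 2 shares of £337,500: Csilla and Orsolya each take £337,500.
Alma's share (£675,000) is divided into 3 shares of £225,000: Tobias, Jarrah, and Hanna each take £225,000.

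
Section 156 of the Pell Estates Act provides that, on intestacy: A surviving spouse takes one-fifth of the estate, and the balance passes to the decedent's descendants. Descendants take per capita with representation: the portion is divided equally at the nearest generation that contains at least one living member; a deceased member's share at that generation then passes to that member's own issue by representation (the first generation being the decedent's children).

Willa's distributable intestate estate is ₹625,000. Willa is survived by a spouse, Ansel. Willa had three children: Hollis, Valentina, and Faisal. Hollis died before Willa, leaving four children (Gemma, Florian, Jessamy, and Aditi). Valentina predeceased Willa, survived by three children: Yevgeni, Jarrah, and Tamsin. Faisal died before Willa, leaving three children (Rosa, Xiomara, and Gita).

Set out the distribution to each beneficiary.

Ansel takes one-fifth of ₹625,000 = ₹125,000. The remaining ₹500,000 passes to the descendants.
No child survives, so the initial division is made at the grandchildren's generation.
The descendants' portion (₹500,000) is divided into 10 shares of ₹50,000: Gemma, Florian, Jessamy, Aditi, Yevgeni, Jarrah, Tamsin, Rosa, Xiomara, and Gita each take ₹50,000.

Ansel: ₹125,000; Gemma: ₹50,000; Florian: ₹50,000; Jessamy: ₹50,000; Aditi: ₹50,000; Yevgeni: ₹50,000; Jarrah: ₹50,000; Tamsin: ₹50,000; Rosa: ₹50,000; Xiomara: ₹50,000; Gita: ₹50,000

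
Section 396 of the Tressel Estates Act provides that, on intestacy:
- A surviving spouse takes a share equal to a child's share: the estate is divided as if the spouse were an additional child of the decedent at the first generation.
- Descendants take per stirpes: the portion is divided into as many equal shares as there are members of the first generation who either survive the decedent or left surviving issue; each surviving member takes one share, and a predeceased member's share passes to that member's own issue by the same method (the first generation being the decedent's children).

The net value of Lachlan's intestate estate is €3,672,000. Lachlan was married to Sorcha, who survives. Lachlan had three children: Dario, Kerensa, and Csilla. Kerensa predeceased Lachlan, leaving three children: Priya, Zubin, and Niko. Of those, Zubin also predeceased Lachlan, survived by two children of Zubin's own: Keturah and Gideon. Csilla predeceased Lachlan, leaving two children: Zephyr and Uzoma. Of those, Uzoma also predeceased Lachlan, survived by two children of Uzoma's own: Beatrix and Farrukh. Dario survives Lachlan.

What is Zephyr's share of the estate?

The spouse counts as an additional share at the children's level, so there are 4 primary shares of €918,000. Sorcha takes one such share (€918,000).
The children's combined portion (€2,754,000) is divided into 3 shares of €918,000: Dario takes €918,000; Kerensa's €918,000 share passes to Kerensa's issue; Csilla's €918,000 share passes to Csilla's issue.
Kerensa's share (€918,000) is divided into 3 shares of €306,000: Priya and Niko each take €306,000; Zubin's €306,000 share passes to Zubin's issue.
Zubin's share (€306,000) is divided into 2 shares of €153,000: Keturah and Gideon each take €153,000.
Csilla's share (€918,000) is divided into 2 shares of €459,000: Zephyr takes €459,000; Uzoma's €459,000 share passes to Uzoma's issue.
Uzoma's share (€459,000) is divided into 2 shares of €229,500: Beatrix and Farrukh each take €229,500.

Zephyr receives €459,000.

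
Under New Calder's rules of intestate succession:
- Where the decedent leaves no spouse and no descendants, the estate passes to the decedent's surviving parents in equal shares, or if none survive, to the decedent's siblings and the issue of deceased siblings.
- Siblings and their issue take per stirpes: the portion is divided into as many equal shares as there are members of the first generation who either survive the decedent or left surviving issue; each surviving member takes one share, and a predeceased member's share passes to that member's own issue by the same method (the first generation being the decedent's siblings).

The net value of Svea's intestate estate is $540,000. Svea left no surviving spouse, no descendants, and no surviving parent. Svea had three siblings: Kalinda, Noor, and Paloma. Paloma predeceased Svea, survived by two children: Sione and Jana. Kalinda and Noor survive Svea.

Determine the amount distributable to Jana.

The entire $540,000 passes to the siblings and their issue.
That amount ($540,000) is divided into 3 shares of $180,000: Kalinda and Noor each take $180,000; Paloma's $180,000 share passes to Paloma's issue.
Paloma's share ($180,000) is divided into 2 shares of $90,000: Sione and Jana each take $90,000.

Jana receives $90,000.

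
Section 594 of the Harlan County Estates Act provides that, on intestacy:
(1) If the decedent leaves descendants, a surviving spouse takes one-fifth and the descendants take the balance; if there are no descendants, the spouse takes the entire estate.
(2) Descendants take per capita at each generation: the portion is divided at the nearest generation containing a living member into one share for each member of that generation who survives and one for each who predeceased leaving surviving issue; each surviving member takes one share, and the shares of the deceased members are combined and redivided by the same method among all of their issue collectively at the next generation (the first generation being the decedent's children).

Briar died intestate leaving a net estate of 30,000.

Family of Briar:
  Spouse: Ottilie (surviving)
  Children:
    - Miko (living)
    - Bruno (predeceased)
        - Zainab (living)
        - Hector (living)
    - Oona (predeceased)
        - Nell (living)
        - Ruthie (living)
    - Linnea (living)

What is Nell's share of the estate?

Nell receives 3,000.

Ottilie takes one-fifth of 30,000 = 6,000. The remaining 24,000 passes to the descendants.
The descendants' portion (24,000) is divided at the children's generation into 4 shares of 6,000. Miko and Linnea each take 6,000. The 2 shares of the deceased (Bruno and Oona) are combined into a pool of 12,000.
That pool (12,000) is divided at the grandchildren's generation equally among Zainab, Hector, Nell, and Ruthie: 3,000 each.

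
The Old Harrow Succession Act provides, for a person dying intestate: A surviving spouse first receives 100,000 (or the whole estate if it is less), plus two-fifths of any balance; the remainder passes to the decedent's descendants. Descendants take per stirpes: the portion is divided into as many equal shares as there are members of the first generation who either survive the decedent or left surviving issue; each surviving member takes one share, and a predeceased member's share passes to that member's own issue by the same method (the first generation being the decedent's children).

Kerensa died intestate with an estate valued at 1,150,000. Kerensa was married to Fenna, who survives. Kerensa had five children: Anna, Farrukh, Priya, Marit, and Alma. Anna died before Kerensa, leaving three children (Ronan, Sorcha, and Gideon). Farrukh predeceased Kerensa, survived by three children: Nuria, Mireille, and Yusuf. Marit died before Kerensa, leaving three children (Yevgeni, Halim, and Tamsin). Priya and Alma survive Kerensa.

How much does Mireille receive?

Fenna first takes 100,000, leaving a balance of 1,050,000. Fenna then takes two-fifths of the balance (420,000), for a total of 520,000. The remaining 630,000 passes to the descendants.
The descendants' portion (630,000) is divided into 5 shares of 126,000: Priya and Alma each take 126,000; Anna's 126,000 share passes to Anna's issue; Farrukh's 126,000 share passes to Farrukh's issue; Marit's 126,000 share passes to Marit's issue.
Anna's share (126,000) is divided into 3 shares of 42,000: Ronan, Sorcha, and Gideon each take 42,000.
Farrukh's share (126,000) is divided into 3 shares of 42,000: Nuria, Mireille, and Yusuf each take 42,000.
Marit's share (126,000) is divided into 3 shares of 42,000: Yevgeni, Halim, and Tamsin each take 42,000.

Mireille receives 42,000.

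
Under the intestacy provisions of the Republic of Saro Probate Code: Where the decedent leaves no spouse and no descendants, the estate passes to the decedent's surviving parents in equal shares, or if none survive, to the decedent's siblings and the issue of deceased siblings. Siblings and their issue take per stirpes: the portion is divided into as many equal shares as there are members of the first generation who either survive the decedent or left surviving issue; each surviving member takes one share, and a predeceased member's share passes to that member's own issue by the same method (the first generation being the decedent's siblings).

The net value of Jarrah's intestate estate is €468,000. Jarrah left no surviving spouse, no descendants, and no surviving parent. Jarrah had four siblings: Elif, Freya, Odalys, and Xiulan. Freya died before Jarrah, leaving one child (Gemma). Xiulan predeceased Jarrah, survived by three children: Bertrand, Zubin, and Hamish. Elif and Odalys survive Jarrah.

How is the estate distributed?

The entire €468,000 passes to the siblings and their issue.
That amount (€468,000) is divided into 4 shares of €117,000: Elif and Odalys each take €117,000; Freya's €117,000 share passes to Freya's issue; Xiulan's €117,000 share passes to Xiulan's issue.
Freya's share (€117,000) passes entirely to Gemma.
Xiulan's share (€117,000) is divided into 3 shares of €39,000: Bertrand, Zubin, and Hamish each take €39,000.

Elif: €117,000; Gemma: €117,000; Odalys: €117,000; Bertrand: €39,000; Zubin: €39,000; Hamish: €39,000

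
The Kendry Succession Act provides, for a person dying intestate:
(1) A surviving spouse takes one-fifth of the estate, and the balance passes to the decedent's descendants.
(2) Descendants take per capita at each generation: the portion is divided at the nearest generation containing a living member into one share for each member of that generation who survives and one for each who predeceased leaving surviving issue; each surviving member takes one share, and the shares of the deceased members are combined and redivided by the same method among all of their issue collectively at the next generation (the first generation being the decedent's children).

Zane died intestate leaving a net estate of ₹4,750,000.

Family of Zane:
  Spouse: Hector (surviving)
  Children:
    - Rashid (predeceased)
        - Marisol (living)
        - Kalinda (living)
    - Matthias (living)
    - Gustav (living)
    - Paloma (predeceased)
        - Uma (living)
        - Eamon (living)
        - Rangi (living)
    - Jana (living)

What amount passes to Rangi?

Hector takes one-fifth of ₹4,750,000 = ₹950,000. The remaining ₹3,800,000 passes to the descendants.
The descendants' portion (₹3,800,000) is divided at the children's generation into 5 shares of ₹760,000. Matthias, Gustav, and Jana each take ₹760,000. The 2 shares of the deceased (Rashid and Paloma) are combined into a pool of ₹1,520,000.
That pool (₹1,520,000) is divided at the grandchildren's generation equally among Marisol, Kalinda, Uma, Eamon, and Rangi: ₹304,000 each.

Rangi receives ₹304,000.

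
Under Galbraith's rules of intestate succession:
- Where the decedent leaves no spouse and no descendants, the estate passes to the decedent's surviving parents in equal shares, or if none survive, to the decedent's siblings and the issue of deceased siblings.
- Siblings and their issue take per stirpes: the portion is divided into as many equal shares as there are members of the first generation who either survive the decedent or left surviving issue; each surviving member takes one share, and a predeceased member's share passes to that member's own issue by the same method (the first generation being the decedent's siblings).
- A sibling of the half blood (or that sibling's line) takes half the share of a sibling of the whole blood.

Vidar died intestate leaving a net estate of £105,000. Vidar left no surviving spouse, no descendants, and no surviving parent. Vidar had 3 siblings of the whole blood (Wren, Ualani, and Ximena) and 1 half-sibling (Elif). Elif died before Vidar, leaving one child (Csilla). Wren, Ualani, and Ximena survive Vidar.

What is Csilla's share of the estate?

Csilla receives £15,000.

The entire £105,000 passes to the siblings and their issue.
Counting each half-blood sibling's line as half a unit, there are 7/2 units in £105,000, so one unit is £30,000. Whole-blood lines (Wren, Ualani, and Ximena) take £30,000 each; half-blood lines (Elif) take £15,000 each.
Elif's share (£15,000) passes entirely to Csilla.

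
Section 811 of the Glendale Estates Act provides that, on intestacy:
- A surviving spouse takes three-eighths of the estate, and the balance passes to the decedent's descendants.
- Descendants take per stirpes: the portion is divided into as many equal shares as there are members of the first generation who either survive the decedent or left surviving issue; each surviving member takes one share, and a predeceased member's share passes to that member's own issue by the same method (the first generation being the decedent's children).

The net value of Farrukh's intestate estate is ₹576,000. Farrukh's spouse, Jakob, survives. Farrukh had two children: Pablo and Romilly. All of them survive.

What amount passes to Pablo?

Jakob takes three-eighths of ₹576,000 = ₹216,000. The remaining ₹360,000 passes to the descendants.
The descendants' portion (₹360,000) is divided into 2 shares of ₹180,000: Pablo and Romilly each take ₹180,000.

Pablo receives ₹180,000.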